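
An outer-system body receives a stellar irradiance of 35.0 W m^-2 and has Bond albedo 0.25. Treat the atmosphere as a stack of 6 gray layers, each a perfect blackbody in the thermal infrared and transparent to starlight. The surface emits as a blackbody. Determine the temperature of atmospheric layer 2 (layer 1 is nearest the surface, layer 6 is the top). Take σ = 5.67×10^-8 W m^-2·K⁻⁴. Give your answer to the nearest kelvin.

Top-of-atmosphere balance: σT_e⁴ = S(1−α)/4 = 6.562 W m^-2 → T_e = 103.7 K.
The net upward flux σT_e⁴ is constant between every pair of levels, so T_k⁴ = (N+1−k)T_e⁴.
With k = 2: T_2 = (6+1−2)^¼·103.7 K = 155.1 K.

155 kelvin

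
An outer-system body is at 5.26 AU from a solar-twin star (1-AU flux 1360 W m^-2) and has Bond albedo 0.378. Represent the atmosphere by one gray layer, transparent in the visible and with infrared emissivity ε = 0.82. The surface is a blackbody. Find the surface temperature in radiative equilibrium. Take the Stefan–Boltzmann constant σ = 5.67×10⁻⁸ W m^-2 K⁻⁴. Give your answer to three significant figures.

By the inverse-square law, S = 1360/5.26² = 49.15 W m^-2.
Effective emission temperature (TOA balance): σT_e⁴ = S(1−α)/4 = 7.644 W m^-2 → T_e = 107.8 K.
Surface balance with a leaky layer gives σT_s⁴ = σT_e⁴·2/(2−ε), so T_s = T_e·[2/(2−0.82)]^(1/4) = 122.9 K.

123 kelvin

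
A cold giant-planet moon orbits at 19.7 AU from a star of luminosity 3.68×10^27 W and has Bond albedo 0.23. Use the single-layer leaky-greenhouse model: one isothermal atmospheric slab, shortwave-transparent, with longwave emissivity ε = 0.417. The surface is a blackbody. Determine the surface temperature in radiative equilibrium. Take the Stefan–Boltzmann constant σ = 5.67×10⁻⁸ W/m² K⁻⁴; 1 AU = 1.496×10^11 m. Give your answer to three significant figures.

110 K

d = 19.7 × 1.496×10^11 m = 2.947×10^12 m.
S = L/(4πd²) = 33.72 W/m².
The planet radiates to space at T_e = [S(1−α)/(4σ)]^(1/4) = 103.4 K.
Surface balance with a leaky layer gives σT_s⁴ = σT_e⁴·2/(2−ε), so T_s = T_e·[2/(2−0.417)]^(1/4) = 109.7 K.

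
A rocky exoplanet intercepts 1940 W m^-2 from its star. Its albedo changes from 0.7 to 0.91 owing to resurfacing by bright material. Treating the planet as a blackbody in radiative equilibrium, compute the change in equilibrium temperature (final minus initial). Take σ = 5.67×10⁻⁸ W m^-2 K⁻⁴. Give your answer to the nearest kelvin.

-58 kelvin

Before: T₁ = [1940·0.3/(4σ)]^(1/4) = 225.1 K.
After:  T₂ = [1940·0.09/(4σ)]^(1/4) = 166.6 K.
ΔT = T₂ − T₁ = -58.50 K.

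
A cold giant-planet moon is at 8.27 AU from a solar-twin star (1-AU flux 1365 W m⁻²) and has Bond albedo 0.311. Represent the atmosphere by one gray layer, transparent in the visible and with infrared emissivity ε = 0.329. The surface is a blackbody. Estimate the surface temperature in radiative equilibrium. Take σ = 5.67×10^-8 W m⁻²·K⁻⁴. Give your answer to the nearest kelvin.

92 K

Irradiance scales as 1/d², so S = 1365 W m⁻² × (1/8.27)² = 19.96 W m⁻².
At the top of the atmosphere, σT_e⁴ = S(1−α)/4 = 3.438 W m⁻², giving T_e = 88.24 K.
The surface balance (absorbed SW + ε·downward IR = σT_s⁴) with T_a⁴ = T_s⁴/2 reduces to T_s = T_e·[2/(2−ε)]^¼ = 92.30 K.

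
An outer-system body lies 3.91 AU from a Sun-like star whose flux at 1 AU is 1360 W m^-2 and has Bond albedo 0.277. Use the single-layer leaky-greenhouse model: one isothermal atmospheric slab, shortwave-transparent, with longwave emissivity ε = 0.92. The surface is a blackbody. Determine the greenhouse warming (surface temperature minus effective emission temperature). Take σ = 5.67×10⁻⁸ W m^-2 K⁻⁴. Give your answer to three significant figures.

21.6 K

Irradiance scales as 1/d², so S = 1360 W m^-2 × (1/3.91)² = 88.96 W m^-2.
The planet radiates to space at T_e = [S(1−α)/(4σ)]^(1/4) = 129.8 K.
The surface balance (absorbed SW + ε·downward IR = σT_s⁴) with T_a⁴ = T_s⁴/2 reduces to T_s = T_e·[2/(2−ε)]^¼ = 151.4 K.
The atmosphere warms the surface by 21.61 K.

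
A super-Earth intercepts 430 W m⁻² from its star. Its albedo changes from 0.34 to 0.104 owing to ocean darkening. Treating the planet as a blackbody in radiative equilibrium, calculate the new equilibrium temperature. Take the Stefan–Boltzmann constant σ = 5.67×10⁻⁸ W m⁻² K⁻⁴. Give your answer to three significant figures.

New equilibrium: T₂ = [(1−0.104)·430.0/(4σ)]^(1/4) = 203.0 K.

203 K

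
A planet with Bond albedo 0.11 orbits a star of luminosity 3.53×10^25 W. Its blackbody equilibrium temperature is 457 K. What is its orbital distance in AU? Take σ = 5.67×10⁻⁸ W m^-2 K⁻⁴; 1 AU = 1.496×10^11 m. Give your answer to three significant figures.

0.106 AU

The flux needed for this T is 4σT⁴/(1−0.11) = 11120 W m^-2.
S = L/(4πd²) → d = √(L/4πS) = √(3.53×10^25/(4π·11120)) = 1.590×10^10 m = 0.1063 AU.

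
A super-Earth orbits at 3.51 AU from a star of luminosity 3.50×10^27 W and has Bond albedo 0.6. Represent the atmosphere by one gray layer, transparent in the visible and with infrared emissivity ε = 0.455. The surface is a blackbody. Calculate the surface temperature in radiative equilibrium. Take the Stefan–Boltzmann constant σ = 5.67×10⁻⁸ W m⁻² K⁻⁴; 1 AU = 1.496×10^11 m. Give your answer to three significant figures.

Orbital distance: d = 3.51 AU = 5.251×10^11 m.
Flux at the orbit: S = L/(4πd²) = 3.50×10^27/(4π·(5.25×10^11)²) = 1010 W m⁻².
At the top of the atmosphere, σT_e⁴ = S(1−α)/4 = 101.0 W m⁻², giving T_e = 205.4 K.
Surface balance with a leaky layer gives σT_s⁴ = σT_e⁴·2/(2−ε), so T_s = T_e·[2/(2−0.455)]^(1/4) = 219.1 K.

219 K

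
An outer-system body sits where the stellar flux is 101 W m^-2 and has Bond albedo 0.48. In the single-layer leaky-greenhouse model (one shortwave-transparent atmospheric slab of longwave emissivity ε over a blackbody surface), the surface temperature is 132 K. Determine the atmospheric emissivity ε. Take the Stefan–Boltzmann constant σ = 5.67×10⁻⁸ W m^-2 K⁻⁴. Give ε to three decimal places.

Effective temperature: T_e = [S(1−α)/(4σ)]^(1/4) = 123.4 K.
Since (2−ε)/2 = (T_e/T_s)⁴ = 0.7628, ε = 0.4745.

0.474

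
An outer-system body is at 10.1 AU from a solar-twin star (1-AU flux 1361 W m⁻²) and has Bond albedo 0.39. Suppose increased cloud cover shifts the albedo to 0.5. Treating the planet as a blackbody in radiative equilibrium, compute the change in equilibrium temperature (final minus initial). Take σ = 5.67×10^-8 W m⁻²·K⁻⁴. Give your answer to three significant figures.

By the inverse-square law, S = 1361/10.1² = 13.34 W m⁻².
Before: T₁ = [13.34·0.61/(4σ)]^(1/4) = 77.40 K.
After:  T₂ = [13.34·0.5/(4σ)]^(1/4) = 73.64 K.
Change: 73.64 − 77.40 = -3.754 K.

-3.75 K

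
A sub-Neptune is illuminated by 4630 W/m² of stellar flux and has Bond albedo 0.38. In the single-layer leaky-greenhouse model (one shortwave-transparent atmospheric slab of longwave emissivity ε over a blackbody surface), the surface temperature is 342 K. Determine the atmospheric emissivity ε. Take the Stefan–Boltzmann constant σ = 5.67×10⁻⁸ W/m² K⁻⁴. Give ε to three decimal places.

TOA balance gives T_e = 335.4 K.
T_s⁴ = T_e⁴·2/(2−ε) → ε = 2 − 2(T_e/T_s)⁴ = 2 − 2·(335.4/342)⁴ = 0.1496.

0.150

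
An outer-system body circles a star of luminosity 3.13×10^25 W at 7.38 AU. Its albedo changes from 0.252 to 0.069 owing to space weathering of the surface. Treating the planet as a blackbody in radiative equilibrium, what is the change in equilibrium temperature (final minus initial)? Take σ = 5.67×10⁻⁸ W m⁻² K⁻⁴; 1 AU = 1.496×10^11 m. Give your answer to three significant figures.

2.87 K

Orbital distance: d = 7.38 AU = 1.104×10^12 m.
S = L/(4πd²) = 2.043 W m⁻².
Before: T₁ = [2.043·0.748/(4σ)]^(1/4) = 50.95 K.
After:  T₂ = [2.043·0.931/(4σ)]^(1/4) = 53.82 K.
ΔT = T₂ − T₁ = 2.865 K.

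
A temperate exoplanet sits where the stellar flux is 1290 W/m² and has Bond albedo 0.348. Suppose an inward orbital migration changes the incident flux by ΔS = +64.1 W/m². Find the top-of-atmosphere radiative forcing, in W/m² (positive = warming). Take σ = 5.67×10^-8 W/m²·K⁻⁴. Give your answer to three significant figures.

10.4 W/m²

ΔF = Δ[S(1−α)]/4 = (1−0.348)·+64.1/4 = 10.45 W/m².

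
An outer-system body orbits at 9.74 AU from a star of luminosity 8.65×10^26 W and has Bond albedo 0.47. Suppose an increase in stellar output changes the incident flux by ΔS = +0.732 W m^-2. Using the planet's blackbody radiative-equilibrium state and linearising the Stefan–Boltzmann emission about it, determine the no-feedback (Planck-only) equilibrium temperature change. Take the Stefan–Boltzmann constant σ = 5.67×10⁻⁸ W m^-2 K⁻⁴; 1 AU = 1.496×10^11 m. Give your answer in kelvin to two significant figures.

0.53 K

d = 9.74 × 1.496×10^11 m = 1.457×10^12 m.
S = L/(4πd²) = 32.42 W m^-2.
Unperturbed T_e = [32.42·(1−0.47)/(4σ)]^¼ = 93.30 K.
Only a fraction (1−α) is absorbed and it's spread over 4πR², so ΔF = (1−α)ΔS/4 = 0.09699 W m^-2.
The Planck feedback parameter is 4σT_e³ = 0.1842 W m^-2/K.
So ΔT₀ = 0.09699/0.1842 = 0.527 K.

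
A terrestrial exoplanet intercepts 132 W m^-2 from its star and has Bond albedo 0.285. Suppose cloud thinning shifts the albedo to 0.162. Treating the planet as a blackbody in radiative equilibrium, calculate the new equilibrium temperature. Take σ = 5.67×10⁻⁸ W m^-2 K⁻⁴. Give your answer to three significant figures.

149 K

New equilibrium: T₂ = [(1−0.162)·132.0/(4σ)]^(1/4) = 148.6 K.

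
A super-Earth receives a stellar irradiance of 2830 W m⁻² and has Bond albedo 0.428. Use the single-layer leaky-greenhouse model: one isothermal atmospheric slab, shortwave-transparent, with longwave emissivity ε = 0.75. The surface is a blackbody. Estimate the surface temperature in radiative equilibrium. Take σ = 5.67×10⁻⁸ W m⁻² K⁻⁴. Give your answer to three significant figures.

At the top of the atmosphere, σT_e⁴ = S(1−α)/4 = 404.7 W m⁻², giving T_e = 290.7 K.
The surface balance (absorbed SW + ε·downward IR = σT_s⁴) with T_a⁴ = T_s⁴/2 reduces to T_s = T_e·[2/(2−ε)]^¼ = 326.9 K.

327 kelvin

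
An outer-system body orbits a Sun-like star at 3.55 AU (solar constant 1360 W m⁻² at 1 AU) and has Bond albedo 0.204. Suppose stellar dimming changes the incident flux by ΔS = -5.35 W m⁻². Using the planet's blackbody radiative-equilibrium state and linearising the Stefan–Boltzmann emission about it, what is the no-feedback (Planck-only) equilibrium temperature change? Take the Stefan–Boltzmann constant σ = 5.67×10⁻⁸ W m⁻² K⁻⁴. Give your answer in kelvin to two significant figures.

By the inverse-square law, S = 1360/3.55² = 107.9 W m⁻².
The baseline emission temperature is T_e = 139.5 K.
ΔF = Δ[S(1−α)]/4 = (1−0.204)·-5.35/4 = -1.065 W m⁻².
Linearising σT⁴ gives d(σT⁴)/dT = 4σT_e³ = 0.6158 W m⁻² per K.
ΔT₀ = ΔF/λ_P = -1.065/0.6158 = -1.73 K.

-1.7 K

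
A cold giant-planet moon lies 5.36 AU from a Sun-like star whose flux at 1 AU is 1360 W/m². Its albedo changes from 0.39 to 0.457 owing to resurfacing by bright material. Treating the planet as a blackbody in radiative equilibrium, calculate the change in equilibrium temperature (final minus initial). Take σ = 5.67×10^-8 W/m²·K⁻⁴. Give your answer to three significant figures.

-3.05 kelvin

Flux at the orbit: S = 1360/(5.36)² = 47.34 W/m².
Initial: T₁ = [S(1−0.39)/(4σ)]^(1/4) = 106.2 K.
Final:   T₂ = [S(1−0.457)/(4σ)]^(1/4) = 103.2 K.
ΔT = T₂ − T₁ = -3.045 K.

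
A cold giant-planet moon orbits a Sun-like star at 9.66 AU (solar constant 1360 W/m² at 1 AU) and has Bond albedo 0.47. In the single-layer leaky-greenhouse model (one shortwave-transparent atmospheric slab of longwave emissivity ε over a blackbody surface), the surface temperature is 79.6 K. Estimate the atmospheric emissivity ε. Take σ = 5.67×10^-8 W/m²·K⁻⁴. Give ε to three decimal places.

0.303

Flux at the orbit: S = 1360/(9.66)² = 14.57 W/m².
TOA balance gives T_e = 76.39 K.
Since (2−ε)/2 = (T_e/T_s)⁴ = 0.8483, ε = 0.3033.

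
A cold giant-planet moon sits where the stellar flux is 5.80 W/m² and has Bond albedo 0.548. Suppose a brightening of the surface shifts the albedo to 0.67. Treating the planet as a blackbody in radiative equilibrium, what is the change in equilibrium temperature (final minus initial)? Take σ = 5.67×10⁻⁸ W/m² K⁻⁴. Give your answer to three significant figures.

-4.41 kelvin

Initial: T₁ = [S(1−0.548)/(4σ)]^(1/4) = 58.31 K.
Final:   T₂ = [S(1−0.67)/(4σ)]^(1/4) = 53.90 K.
Change: 53.90 − 58.31 = -4.410 K.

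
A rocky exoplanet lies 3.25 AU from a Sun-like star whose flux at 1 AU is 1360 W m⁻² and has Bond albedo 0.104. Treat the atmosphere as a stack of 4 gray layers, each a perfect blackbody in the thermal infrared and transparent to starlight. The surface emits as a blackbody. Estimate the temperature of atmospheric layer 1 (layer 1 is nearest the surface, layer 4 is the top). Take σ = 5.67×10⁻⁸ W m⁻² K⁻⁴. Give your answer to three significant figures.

212 K

Irradiance scales as 1/d², so S = 1360 W m⁻² × (1/3.25)² = 128.8 W m⁻².
The effective emission temperature is T_e = [S(1−α)/(4σ)]^¼ = 150.2 K.
Each opaque layer satisfies 2T_j⁴ = T_{j−1}⁴ + T_{j+1}⁴, giving T_k⁴ = (N+1−k)T_e⁴.
With k = 1: T_1 = (4+1−1)^¼·150.2 K = 212.4 K.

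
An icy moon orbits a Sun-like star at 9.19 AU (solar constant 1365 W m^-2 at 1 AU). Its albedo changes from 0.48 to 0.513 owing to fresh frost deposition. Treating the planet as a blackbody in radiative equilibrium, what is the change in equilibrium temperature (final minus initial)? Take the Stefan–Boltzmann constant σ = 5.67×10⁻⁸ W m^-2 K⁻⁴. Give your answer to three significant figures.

By the inverse-square law, S = 1365/9.19² = 16.16 W m^-2.
Before: T₁ = [16.16·0.52/(4σ)]^(1/4) = 78.02 K.
Final:   T₂ = [S(1−0.513)/(4σ)]^(1/4) = 76.75 K.
ΔT = T₂ − T₁ = -1.268 K.

-1.27 K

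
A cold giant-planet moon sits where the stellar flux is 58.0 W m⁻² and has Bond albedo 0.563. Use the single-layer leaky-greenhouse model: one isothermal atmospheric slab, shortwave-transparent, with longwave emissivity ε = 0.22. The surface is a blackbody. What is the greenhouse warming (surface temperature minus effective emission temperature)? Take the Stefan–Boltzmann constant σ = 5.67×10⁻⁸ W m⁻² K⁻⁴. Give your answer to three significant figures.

Effective emission temperature (TOA balance): σT_e⁴ = S(1−α)/4 = 6.337 W m⁻² → T_e = 102.8 K.
The surface balance (absorbed SW + ε·downward IR = σT_s⁴) with T_a⁴ = T_s⁴/2 reduces to T_s = T_e·[2/(2−ε)]^¼ = 105.9 K.
Greenhouse warming: T_s − T_e = 3.039 K.

3.04 kelvin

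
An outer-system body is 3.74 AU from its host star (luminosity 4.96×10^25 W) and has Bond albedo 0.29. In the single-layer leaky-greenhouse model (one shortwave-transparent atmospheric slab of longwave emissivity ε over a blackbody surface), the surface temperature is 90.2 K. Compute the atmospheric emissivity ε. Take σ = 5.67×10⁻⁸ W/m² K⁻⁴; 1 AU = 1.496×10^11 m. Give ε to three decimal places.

0.807

d = 3.74 × 1.496×10^11 m = 5.595×10^11 m.
Spreading L over a sphere of radius d: S = 4.96×10^25/(4π·5.60×10^11²) = 12.61 W/m².
First, T_e = [12.61·(1−0.29)/(4σ)]^(1/4) = 79.26 K.
Inverting T_s⁴ = 2T_e⁴/(2−ε): (T_e/T_s)⁴ = 0.5963, so ε = 2(1 − 0.5963) = 0.8074.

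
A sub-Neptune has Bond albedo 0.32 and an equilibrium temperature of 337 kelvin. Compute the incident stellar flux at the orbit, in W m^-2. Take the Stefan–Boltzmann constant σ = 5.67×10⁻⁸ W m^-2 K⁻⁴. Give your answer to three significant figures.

Invert the energy balance for S: S = 4σT⁴/(1−α).
The emitted flux is σT⁴ = 731.3 W m^-2.
So S = 4×731.3/(1−0.32) = 4302 W m^-2.

4300 W m^-2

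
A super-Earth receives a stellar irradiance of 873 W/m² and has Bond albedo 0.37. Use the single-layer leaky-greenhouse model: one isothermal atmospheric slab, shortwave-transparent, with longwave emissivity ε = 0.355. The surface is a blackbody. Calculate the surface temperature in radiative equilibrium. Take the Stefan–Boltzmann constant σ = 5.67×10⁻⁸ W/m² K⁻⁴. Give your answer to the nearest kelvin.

Effective emission temperature (TOA balance): σT_e⁴ = S(1−α)/4 = 137.5 W/m² → T_e = 221.9 K.
Surface balance with a leaky layer gives σT_s⁴ = σT_e⁴·2/(2−ε), so T_s = T_e·[2/(2−0.355)]^(1/4) = 233.0 K.

233 K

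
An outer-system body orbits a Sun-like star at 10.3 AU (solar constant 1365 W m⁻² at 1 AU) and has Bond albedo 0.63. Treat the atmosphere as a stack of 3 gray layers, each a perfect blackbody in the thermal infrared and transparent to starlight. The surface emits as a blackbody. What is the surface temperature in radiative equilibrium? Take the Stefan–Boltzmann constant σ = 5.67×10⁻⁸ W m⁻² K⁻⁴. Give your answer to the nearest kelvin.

Flux at the orbit: S = 1365/(10.3)² = 12.87 W m⁻².
The effective emission temperature is T_e = [S(1−α)/(4σ)]^¼ = 67.69 K.
With N = 3 opaque layers, T_s = (N+1)^(1/4)·T_e = 4^(1/4)·67.69 = 95.72 K.

96 K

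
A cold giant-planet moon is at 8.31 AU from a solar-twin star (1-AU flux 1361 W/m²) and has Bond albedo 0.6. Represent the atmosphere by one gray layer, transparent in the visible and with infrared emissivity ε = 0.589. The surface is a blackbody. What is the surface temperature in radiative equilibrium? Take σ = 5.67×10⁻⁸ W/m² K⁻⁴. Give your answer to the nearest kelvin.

Irradiance scales as 1/d², so S = 1361 W/m² × (1/8.31)² = 19.71 W/m².
The planet radiates to space at T_e = [S(1−α)/(4σ)]^(1/4) = 76.78 K.
For a single slab of emissivity ε, T_s⁴ = 2T_e⁴/(2−ε); thus T_s = 76.78·(1.417)^(1/4) = 83.78 K.

84 K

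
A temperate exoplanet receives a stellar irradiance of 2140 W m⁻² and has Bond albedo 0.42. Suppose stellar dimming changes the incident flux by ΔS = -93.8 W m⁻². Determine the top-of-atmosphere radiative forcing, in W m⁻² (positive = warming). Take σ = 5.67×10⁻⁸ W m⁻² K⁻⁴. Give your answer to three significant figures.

-13.6 W m⁻²

ΔF = Δ[S(1−α)]/4 = (1−0.42)·-93.8/4 = -13.60 W m⁻².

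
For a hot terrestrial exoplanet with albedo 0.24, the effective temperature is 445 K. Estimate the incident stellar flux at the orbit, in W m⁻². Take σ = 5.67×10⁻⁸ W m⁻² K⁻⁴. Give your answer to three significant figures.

11700 W m⁻²

Invert the energy balance for S: S = 4σT⁴/(1−α).
σT⁴ = 5.67×10⁻⁸·(445)⁴ = 2223 W m⁻².
S = 4·2223/0.76 = 11700 W m⁻².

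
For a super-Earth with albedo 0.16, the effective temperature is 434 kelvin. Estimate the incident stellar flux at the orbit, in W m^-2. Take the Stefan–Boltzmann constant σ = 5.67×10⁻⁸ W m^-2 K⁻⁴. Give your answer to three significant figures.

Invert the energy balance for S: S = 4σT⁴/(1−α).
σT⁴ = 5.67×10⁻⁸·(434)⁴ = 2012 W m^-2.
So S = 4×2012/(1−0.16) = 9579 W m^-2.

9580 W m^-2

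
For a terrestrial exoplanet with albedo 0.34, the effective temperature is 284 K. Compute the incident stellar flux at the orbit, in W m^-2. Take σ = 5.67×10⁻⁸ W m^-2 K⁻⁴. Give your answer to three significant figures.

From S(1−α)/4 = σT⁴: S = 4σT⁴/(1−α).
σT⁴ = 5.67×10⁻⁸·(284)⁴ = 368.9 W m^-2.
S = 4·368.9/0.66 = 2235 W m^-2.

2240 W m^-2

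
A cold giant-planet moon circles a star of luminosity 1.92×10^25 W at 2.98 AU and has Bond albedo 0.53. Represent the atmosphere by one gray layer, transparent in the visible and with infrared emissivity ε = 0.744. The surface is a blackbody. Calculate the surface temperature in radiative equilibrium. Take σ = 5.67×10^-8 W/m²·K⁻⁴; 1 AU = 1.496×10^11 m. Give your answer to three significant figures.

71.0 K

d = 2.98 × 1.496×10^11 m = 4.458×10^11 m.
Spreading L over a sphere of radius d: S = 1.92×10^25/(4π·4.46×10^11²) = 7.688 W/m².
The planet radiates to space at T_e = [S(1−α)/(4σ)]^(1/4) = 63.18 K.
Surface balance with a leaky layer gives σT_s⁴ = σT_e⁴·2/(2−ε), so T_s = T_e·[2/(2−0.744)]^(1/4) = 70.97 K.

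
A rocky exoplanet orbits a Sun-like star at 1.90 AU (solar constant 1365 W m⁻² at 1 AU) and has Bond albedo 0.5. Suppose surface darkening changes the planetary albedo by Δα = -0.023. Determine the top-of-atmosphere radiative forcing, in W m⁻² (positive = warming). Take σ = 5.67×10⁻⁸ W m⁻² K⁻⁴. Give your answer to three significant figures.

Irradiance scales as 1/d², so S = 1365 W m⁻² × (1/1.90)² = 378.1 W m⁻².
TOA radiative forcing: ΔF = −S·Δα/4 = −378.1·(-0.023)/4 = 2.174 W m⁻².

2.17 W m⁻²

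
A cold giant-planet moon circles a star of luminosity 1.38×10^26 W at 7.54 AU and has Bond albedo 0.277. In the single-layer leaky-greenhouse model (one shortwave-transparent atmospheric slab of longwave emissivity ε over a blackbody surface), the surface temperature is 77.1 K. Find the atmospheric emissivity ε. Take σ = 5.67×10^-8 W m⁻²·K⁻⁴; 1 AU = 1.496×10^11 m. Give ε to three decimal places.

0.443

Orbital distance: d = 7.54 AU = 1.128×10^12 m.
S = L/(4πd²) = 8.631 W m⁻².
TOA balance gives T_e = 72.43 K.
Since (2−ε)/2 = (T_e/T_s)⁴ = 0.7786, ε = 0.4427.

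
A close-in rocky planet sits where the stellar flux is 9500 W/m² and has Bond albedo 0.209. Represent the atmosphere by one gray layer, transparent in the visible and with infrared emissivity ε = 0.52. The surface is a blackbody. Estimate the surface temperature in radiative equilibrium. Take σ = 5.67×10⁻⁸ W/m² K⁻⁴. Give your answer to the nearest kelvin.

The planet radiates to space at T_e = [S(1−α)/(4σ)]^(1/4) = 426.6 K.
For a single slab of emissivity ε, T_s⁴ = 2T_e⁴/(2−ε); thus T_s = 426.6·(1.351)^(1/4) = 460.0 K.

460 kelvin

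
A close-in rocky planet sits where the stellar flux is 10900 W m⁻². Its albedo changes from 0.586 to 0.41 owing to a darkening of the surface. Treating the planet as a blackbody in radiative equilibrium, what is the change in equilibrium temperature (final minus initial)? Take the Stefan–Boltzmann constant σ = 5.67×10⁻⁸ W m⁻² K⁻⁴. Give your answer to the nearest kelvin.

35 K

With α = 0.586, T₁ = 375.6 K.
With α = 0.41, T₂ = 410.4 K.
ΔT = T₂ − T₁ = 34.78 K.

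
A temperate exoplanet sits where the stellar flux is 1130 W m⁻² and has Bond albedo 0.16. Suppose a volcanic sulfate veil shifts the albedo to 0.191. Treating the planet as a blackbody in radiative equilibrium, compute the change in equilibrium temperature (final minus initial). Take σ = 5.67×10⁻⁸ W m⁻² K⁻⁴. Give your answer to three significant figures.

-2.38 kelvin

Initial: T₁ = [S(1−0.16)/(4σ)]^(1/4) = 254.3 K.
With α = 0.191, T₂ = 252.0 K.
ΔT = T₂ − T₁ = -2.380 K.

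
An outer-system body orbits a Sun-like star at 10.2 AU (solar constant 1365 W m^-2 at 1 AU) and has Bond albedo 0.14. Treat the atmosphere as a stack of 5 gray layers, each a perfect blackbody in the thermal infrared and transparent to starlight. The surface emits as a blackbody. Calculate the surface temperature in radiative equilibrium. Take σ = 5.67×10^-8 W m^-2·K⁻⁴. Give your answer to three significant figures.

131 kelvin

Flux at the orbit: S = 1365/(10.2)² = 13.12 W m^-2.
OLR = S(1−α)/4 = 2.821 W m^-2; the top layer radiates at T_e = 83.98 K.
Layer-by-layer balance gives σT_s⁴ = (N+1)σT_e⁴, so T_s = 6^¼·83.98 = 131.4 K.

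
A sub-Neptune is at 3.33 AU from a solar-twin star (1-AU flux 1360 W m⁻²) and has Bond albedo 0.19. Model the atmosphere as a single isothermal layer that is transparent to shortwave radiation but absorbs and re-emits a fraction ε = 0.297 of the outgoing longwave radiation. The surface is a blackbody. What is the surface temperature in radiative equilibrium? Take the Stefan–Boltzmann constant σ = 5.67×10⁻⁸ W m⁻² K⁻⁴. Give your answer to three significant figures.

Flux at the orbit: S = 1360/(3.33)² = 122.6 W m⁻².
At the top of the atmosphere, σT_e⁴ = S(1−α)/4 = 24.84 W m⁻², giving T_e = 144.7 K.
The surface balance (absorbed SW + ε·downward IR = σT_s⁴) with T_a⁴ = T_s⁴/2 reduces to T_s = T_e·[2/(2−ε)]^¼ = 150.6 K.

151 K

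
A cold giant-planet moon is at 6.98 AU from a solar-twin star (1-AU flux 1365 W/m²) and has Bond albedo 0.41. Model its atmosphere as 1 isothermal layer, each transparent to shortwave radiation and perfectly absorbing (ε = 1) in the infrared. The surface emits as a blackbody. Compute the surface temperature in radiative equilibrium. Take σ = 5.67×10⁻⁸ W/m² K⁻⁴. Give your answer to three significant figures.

Flux at the orbit: S = 1365/(6.98)² = 28.02 W/m².
Top-of-atmosphere balance: σT_e⁴ = S(1−α)/4 = 4.133 W/m² → T_e = 92.40 K.
Layer-by-layer balance gives σT_s⁴ = (N+1)σT_e⁴, so T_s = 2^¼·92.40 = 109.9 K.

110 K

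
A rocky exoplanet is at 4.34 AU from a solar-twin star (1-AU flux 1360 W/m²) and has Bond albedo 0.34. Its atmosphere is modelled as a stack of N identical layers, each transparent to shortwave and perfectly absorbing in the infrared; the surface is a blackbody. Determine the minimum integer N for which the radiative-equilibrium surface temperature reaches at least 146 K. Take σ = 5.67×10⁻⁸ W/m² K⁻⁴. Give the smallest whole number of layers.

By the inverse-square law, S = 1360/4.34² = 72.20 W/m².
Top-of-atmosphere balance: σT_e⁴ = S(1−α)/4 = 11.91 W/m² → T_e = 120.4 K.
Since T_s⁴ = (N+1)T_e⁴, we need N ≥ (T_s/T_e)⁴ − 1 = 1.162.
The minimum whole number is N = 2.

2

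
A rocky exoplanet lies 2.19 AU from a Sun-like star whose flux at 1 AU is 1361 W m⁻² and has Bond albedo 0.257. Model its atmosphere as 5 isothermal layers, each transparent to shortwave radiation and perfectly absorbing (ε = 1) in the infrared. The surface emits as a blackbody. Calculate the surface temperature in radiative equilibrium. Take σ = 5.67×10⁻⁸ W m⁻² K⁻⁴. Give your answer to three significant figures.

273 K

By the inverse-square law, S = 1361/2.19² = 283.8 W m⁻².
Top-of-atmosphere balance: σT_e⁴ = S(1−α)/4 = 52.71 W m⁻² → T_e = 174.6 K.
With N = 5 opaque layers, T_s = (N+1)^(1/4)·T_e = 6^(1/4)·174.6 = 273.3 K.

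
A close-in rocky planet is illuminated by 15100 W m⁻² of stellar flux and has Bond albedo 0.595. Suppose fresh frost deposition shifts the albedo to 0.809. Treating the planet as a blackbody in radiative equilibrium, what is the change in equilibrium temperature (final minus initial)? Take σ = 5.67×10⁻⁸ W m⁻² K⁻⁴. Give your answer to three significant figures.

Before: T₁ = [15100·0.405/(4σ)]^(1/4) = 405.2 K.
With α = 0.809, T₂ = 335.8 K.
Change: 335.8 − 405.2 = -69.42 K.

-69.4 K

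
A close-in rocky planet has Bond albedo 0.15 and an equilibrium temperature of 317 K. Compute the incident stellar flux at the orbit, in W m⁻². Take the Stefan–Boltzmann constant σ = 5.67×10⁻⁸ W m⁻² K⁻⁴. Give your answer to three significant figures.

From S(1−α)/4 = σT⁴: S = 4σT⁴/(1−α).
σT⁴ = 5.67×10⁻⁸·(317)⁴ = 572.6 W m⁻².
S = 4·572.6/0.85 = 2694 W m⁻².

2690 W m⁻²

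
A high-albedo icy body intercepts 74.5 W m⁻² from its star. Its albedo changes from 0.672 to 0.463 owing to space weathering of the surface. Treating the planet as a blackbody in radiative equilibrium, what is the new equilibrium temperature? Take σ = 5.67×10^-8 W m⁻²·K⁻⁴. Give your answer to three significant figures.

115 K

T₂ = [S(1−α₂)/(4σ)]^(1/4) = [74.50·0.537/(4σ)]^(1/4) = 115.2 K.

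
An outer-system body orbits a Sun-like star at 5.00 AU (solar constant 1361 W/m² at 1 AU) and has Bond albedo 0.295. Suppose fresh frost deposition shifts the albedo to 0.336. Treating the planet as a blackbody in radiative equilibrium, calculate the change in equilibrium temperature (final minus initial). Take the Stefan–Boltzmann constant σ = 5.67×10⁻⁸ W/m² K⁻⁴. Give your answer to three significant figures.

-1.70 K

Flux at the orbit: S = 1361/(5.00)² = 54.44 W/m².
With α = 0.295, T₁ = 114.1 K.
Final:   T₂ = [S(1−0.336)/(4σ)]^(1/4) = 112.4 K.
ΔT = T₂ − T₁ = -1.696 K.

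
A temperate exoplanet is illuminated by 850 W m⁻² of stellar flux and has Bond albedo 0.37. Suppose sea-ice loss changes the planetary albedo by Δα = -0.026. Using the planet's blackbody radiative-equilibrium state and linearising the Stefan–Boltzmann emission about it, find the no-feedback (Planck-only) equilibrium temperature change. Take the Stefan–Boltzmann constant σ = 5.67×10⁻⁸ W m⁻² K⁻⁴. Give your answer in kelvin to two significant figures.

2.3 K

The baseline emission temperature is T_e = 220.4 K.
TOA radiative forcing: ΔF = −S·Δα/4 = −850.0·(-0.026)/4 = 5.525 W m⁻².
The Planck feedback parameter is 4σT_e³ = 2.429 W m⁻²/K.
ΔT₀ = ΔF/λ_P = 5.525/2.429 = 2.27 K.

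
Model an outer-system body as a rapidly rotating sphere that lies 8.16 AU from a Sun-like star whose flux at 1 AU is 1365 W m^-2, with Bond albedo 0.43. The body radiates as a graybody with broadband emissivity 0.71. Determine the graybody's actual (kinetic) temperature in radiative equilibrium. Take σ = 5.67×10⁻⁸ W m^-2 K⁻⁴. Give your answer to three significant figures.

Irradiance scales as 1/d², so S = 1365 W m^-2 × (1/8.16)² = 20.50 W m^-2.
The planet absorbs (1−α)S over its disc πR² and re-emits over 4πR², so the mean absorbed flux is (1−0.43)·20.50/4 = 2.921 W m^-2.
Equating to εσT⁴ with ε = 0.71: T = (2.921/0.71σ)^(1/4) = 92.30 K.

92.3 K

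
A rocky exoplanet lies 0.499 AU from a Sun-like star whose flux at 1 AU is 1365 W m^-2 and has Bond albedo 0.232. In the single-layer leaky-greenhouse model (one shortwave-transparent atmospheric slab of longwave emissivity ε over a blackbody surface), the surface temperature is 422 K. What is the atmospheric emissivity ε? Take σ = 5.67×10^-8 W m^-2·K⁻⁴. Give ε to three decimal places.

By the inverse-square law, S = 1365/0.499² = 5482 W m^-2.
First, T_e = [5482·(1−0.232)/(4σ)]^(1/4) = 369.1 K.
Inverting T_s⁴ = 2T_e⁴/(2−ε): (T_e/T_s)⁴ = 0.5853, so ε = 2(1 − 0.5853) = 0.8293.

0.829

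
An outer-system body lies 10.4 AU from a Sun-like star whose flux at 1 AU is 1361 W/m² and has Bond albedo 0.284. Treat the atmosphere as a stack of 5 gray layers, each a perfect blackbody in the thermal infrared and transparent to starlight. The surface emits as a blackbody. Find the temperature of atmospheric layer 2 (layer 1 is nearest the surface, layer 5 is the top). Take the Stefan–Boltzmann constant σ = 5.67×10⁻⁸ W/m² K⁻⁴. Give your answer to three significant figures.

By the inverse-square law, S = 1361/10.4² = 12.58 W/m².
The effective emission temperature is T_e = [S(1−α)/(4σ)]^¼ = 79.39 K.
Each opaque layer satisfies 2T_j⁴ = T_{j−1}⁴ + T_{j+1}⁴, giving T_k⁴ = (N+1−k)T_e⁴.
T_2 = (4)^(1/4)·79.39 = 112.3 K.

112 K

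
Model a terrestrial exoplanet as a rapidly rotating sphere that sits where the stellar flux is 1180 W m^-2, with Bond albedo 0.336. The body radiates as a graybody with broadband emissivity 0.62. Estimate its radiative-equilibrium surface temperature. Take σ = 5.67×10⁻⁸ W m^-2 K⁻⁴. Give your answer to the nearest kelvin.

273 K

Averaging over the sphere, the absorbed flux is S(1−α)/4 = 195.9 W m^-2.
Radiative balance εσT⁴ = 195.9 gives T = [195.9/(0.62·σ)]^(1/4) = 273.2 K.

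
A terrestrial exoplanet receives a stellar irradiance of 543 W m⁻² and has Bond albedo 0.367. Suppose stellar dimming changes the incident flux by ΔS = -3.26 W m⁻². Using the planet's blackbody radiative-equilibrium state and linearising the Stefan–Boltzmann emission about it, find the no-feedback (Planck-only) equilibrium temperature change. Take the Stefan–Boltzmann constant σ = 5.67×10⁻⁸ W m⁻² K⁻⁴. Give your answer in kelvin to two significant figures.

Reference equilibrium: T_e = [S(1−α)/(4σ)]^(1/4) = 197.3 K.
ΔF = Δ[S(1−α)]/4 = (1−0.367)·-3.26/4 = -0.5159 W m⁻².
Linearising σT⁴ gives d(σT⁴)/dT = 4σT_e³ = 1.742 W m⁻² per K.
ΔT₀ = ΔF/λ_P = -0.5159/1.742 = -0.296 K.

-0.30 kelvin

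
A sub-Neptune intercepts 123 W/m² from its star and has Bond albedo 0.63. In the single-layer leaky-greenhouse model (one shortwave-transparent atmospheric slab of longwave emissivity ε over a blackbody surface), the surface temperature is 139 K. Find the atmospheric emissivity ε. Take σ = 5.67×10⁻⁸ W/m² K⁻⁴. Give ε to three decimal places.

0.925

First, T_e = [123.0·(1−0.63)/(4σ)]^(1/4) = 119.0 K.
T_s⁴ = T_e⁴·2/(2−ε) → ε = 2 − 2(T_e/T_s)⁴ = 2 − 2·(119.0/139)⁴ = 0.9249.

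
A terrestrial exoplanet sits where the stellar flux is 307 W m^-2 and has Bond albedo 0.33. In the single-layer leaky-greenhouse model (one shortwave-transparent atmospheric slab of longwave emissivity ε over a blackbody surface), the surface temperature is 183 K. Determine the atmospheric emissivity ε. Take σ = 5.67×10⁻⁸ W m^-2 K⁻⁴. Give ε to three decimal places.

TOA balance gives T_e = 173.5 K.
Inverting T_s⁴ = 2T_e⁴/(2−ε): (T_e/T_s)⁴ = 0.8087, so ε = 2(1 − 0.8087) = 0.3827.

0.383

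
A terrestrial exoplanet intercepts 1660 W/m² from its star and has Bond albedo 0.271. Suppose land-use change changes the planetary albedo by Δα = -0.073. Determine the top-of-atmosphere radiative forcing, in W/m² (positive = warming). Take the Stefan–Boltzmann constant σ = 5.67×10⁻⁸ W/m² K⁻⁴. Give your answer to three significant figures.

The change in absorbed flux is Δ[S(1−α)/4] = −SΔα/4 = 30.29 W/m².

30.3 W/m²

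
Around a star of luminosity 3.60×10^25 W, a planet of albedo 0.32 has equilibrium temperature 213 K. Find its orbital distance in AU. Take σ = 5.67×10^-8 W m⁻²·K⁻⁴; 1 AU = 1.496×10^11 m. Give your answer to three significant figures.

0.432 AU

The flux needed for this T is 4σT⁴/(1−0.32) = 686.5 W m⁻².
Then d = [L/(4πS)]^(1/2) = 6.460×10^10 m, i.e. 0.4318 AU.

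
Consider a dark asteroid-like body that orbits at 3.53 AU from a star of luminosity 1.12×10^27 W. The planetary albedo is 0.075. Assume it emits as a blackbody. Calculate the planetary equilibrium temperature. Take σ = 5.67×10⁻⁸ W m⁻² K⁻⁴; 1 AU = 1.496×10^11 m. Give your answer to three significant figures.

190 K

d = 3.53 × 1.496×10^11 m = 5.281×10^11 m.
Spreading L over a sphere of radius d: S = 1.12×10^27/(4π·5.28×10^11²) = 319.6 W m⁻².
Absorbed flux (global mean): S(1−α)/4 = 319.6·0.925/4 = 73.91 W m⁻².
In equilibrium σT⁴ equals this, so T = 190.0 K.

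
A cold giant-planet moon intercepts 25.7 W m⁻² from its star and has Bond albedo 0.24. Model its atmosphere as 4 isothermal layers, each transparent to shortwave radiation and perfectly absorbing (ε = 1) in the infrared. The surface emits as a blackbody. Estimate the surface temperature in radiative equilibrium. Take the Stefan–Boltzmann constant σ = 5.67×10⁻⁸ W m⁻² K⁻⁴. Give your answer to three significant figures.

The effective emission temperature is T_e = [S(1−α)/(4σ)]^¼ = 96.33 K.
For an N-layer opaque stack, T_s⁴ = (N+1)T_e⁴, hence T_s = (5)^(1/4)×96.33 K = 144.1 K.

144 K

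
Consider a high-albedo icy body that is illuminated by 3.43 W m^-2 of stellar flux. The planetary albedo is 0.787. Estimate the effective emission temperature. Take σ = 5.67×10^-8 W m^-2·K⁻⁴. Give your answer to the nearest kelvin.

42 kelvin

The planet absorbs (1−α)S over its disc πR² and re-emits over 4πR², so the mean absorbed flux is (1−0.787)·3.430/4 = 0.1826 W m^-2.
In equilibrium σT⁴ equals this, so T = 42.37 K.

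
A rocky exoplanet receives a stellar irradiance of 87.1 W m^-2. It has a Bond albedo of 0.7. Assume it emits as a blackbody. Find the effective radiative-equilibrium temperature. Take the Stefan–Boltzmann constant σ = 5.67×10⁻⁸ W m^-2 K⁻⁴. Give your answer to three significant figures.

104 K

Absorbed flux (global mean): S(1−α)/4 = 87.10·0.3/4 = 6.533 W m^-2.
In equilibrium σT⁴ equals this, so T = 103.6 K.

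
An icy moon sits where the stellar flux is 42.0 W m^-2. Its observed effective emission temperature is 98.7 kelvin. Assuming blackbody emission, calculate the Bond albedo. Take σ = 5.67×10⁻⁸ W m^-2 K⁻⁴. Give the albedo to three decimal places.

From σT⁴ = S(1−α)/4 we invert for α: 1−α = 4σT⁴/S.
4σT⁴ = 4·5.67×10⁻⁸·(98.7)⁴ = 21.52 W m^-2.
1−α = 21.52/42.00 = 0.5125, so α = 0.4875.

0.488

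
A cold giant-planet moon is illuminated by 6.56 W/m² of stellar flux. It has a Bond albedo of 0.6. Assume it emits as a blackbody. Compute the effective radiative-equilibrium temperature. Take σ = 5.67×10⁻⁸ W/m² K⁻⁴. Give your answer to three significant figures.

58.3 kelvin

Averaging over the sphere, the absorbed flux is S(1−α)/4 = 0.6560 W/m².
Set σT⁴ = 0.6560 → T = (0.6560/σ)^(1/4) = 58.32 K.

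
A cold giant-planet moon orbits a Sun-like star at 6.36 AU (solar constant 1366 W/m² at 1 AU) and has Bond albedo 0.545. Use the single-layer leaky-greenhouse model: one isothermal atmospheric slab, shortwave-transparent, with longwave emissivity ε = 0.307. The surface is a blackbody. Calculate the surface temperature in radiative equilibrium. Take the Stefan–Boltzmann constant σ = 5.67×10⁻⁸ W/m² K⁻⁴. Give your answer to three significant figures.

Irradiance scales as 1/d², so S = 1366 W/m² × (1/6.36)² = 33.77 W/m².
The planet radiates to space at T_e = [S(1−α)/(4σ)]^(1/4) = 90.72 K.
For a single slab of emissivity ε, T_s⁴ = 2T_e⁴/(2−ε); thus T_s = 90.72·(1.181)^(1/4) = 94.58 K.

94.6 K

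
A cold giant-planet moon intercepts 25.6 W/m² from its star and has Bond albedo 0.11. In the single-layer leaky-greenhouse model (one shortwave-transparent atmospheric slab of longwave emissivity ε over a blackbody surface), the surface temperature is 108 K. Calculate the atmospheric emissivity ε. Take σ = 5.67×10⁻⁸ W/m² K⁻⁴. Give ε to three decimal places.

First, T_e = [25.60·(1−0.11)/(4σ)]^(1/4) = 100.1 K.
Since (2−ε)/2 = (T_e/T_s)⁴ = 0.7384, ε = 0.5232.

0.523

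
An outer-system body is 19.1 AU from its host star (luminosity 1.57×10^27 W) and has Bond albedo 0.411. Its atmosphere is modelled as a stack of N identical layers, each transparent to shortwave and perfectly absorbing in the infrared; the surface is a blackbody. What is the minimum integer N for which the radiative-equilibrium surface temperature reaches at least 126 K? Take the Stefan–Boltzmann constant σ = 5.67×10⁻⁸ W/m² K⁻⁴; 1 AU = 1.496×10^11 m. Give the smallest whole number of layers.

Orbital distance: d = 19.1 AU = 2.857×10^12 m.
S = L/(4πd²) = 15.30 W/m².
Top-of-atmosphere balance: σT_e⁴ = S(1−α)/4 = 2.253 W/m² → T_e = 79.40 K.
Need (N+1)T_e⁴ ≥ T_s⁴, i.e. N+1 ≥ (126/79.40)⁴ = 6.342.
The minimum whole number is N = 6.

6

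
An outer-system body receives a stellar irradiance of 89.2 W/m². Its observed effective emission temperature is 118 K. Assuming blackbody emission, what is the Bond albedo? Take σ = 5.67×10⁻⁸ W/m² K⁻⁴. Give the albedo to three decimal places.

Energy balance: S(1−α)/4 = σT⁴, so 1−α = 4σT⁴/S.
σT⁴ = 10.99 W/m², so 4σT⁴ = 43.97 W/m².
Hence α = 1 − 43.97/89.20 = 0.5070.

0.507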